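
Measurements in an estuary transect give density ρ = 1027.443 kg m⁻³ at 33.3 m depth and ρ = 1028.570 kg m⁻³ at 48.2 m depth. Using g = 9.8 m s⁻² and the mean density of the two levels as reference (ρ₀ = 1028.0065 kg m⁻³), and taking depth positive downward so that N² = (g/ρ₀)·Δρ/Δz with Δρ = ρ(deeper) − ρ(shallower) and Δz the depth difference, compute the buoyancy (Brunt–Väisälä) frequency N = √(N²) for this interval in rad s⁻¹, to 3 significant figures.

0.0269 rad s⁻¹

Δρ = 1028.570 − 1027.443 = 1.127 kg m⁻³ over Δz = 48.2 − 33.3 = 14.9 m.
N² = (9.8/1028.0065) × (1.127/14.9) = 7.2105 × 10⁻⁴ s⁻².
N = √(7.2105 × 10⁻⁴) = 0.026852 rad s⁻¹ ≈ 0.0269 rad s⁻¹.
A positive N² confirms static stability across the interval.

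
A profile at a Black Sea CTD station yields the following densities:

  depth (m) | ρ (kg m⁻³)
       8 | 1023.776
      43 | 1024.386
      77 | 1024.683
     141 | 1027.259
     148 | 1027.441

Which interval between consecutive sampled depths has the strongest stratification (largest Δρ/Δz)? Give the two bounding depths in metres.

77–141 m

Compute the density gradient over each adjacent pair:
  8–43 m: Δρ/Δz = 0.610/35 = 0.017 kg m⁻⁴
  43–77 m: Δρ/Δz = 0.297/34 = 8.7 × 10⁻³ kg m⁻⁴
  77–141 m: Δρ/Δz = 2.576/64 = 0.040 kg m⁻⁴
  141–148 m: Δρ/Δz = 0.182/7 = 0.026 kg m⁻⁴
The largest gradient is in the 77–141 m interval — the pycnocline.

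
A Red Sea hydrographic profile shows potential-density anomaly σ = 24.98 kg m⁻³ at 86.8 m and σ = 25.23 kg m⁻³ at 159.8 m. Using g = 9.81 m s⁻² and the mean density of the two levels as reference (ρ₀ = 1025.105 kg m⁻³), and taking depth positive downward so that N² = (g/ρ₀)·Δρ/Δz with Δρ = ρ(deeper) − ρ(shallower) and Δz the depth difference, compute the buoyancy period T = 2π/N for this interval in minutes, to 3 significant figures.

Δρ = 1025.23 − 1024.98 = 0.25 kg m⁻³ over Δz = 159.8 − 86.8 = 73 m.
N² = (9.81/1025.105) × (0.25/73) = 3.2773 × 10⁻⁵ s⁻².
N = √(3.2773 × 10⁻⁵) = 5.7248 × 10⁻³ rad s⁻¹, so T = 2π/N = 1.0975 × 10³ s = 18.292 min ≈ 18.3 min.

18.3 min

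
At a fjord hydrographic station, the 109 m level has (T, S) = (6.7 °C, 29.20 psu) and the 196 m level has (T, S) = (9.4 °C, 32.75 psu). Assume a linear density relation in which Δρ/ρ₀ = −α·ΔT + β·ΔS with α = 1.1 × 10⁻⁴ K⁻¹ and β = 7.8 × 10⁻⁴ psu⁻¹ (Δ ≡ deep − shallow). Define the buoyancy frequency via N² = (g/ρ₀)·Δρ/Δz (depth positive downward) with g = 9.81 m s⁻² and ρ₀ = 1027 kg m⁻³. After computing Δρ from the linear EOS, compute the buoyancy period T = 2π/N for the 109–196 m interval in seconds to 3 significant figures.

376 s

ΔT = +2.7 K, ΔS = +3.55 psu (deep − shallow).
Δρ/ρ₀ = −αΔT + βΔS = -2.97 × 10⁻⁴ + 2.769 × 10⁻³ = 2.472 × 10⁻³, so Δρ ≈ 2.539 kg m⁻³.
N² = (g/ρ₀)·Δρ/Δz = g·(Δρ/ρ₀)/Δz = 9.81 × 2.472 × 10⁻³ / 87 = 2.7874 × 10⁻⁴ s⁻².
N = √(2.7874 × 10⁻⁴) = 0.016696 rad s⁻¹ → T = 2π/N = 376.33 s ≈ 376 s.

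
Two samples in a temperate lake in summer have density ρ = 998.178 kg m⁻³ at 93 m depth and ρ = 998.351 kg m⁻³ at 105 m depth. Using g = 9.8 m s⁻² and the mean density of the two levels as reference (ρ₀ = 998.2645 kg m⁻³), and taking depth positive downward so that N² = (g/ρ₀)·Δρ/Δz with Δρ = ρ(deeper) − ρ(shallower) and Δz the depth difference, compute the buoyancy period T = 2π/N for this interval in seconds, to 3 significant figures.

528 s

Δρ = 998.351 − 998.178 = 0.173 kg m⁻³ over Δz = 105 − 93 = 12 m.
N² = (9.8/998.2645) × (0.173/12) = 1.4153 × 10⁻⁴ s⁻².
N = √(1.4153 × 10⁻⁴) = 0.011897 rad s⁻¹, so T = 2π/N = 528.13 s ≈ 528 s.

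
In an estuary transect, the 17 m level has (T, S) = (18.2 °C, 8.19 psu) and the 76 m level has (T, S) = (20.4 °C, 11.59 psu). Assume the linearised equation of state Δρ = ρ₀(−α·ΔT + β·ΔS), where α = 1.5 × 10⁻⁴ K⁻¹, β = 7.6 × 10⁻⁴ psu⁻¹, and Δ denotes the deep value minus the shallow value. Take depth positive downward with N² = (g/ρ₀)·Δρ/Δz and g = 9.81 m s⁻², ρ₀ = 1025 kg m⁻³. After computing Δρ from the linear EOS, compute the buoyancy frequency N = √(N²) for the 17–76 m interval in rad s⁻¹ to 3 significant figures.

0.0194 rad s⁻¹

ΔT = +2.2 K, ΔS = +3.40 psu (deep − shallow).
Δρ/ρ₀ = −αΔT + βΔS = -3.30 × 10⁻⁴ + 2.584 × 10⁻³ = 2.254 × 10⁻³, so Δρ ≈ 2.310 kg m⁻³.
N² = (g/ρ₀)·Δρ/Δz = g·(Δρ/ρ₀)/Δz = 9.81 × 2.254 × 10⁻³ / 59 = 3.7478 × 10⁻⁴ s⁻².
N = √(3.7478 × 10⁻⁴) = 0.019359 rad s⁻¹ ≈ 0.0194 rad s⁻¹.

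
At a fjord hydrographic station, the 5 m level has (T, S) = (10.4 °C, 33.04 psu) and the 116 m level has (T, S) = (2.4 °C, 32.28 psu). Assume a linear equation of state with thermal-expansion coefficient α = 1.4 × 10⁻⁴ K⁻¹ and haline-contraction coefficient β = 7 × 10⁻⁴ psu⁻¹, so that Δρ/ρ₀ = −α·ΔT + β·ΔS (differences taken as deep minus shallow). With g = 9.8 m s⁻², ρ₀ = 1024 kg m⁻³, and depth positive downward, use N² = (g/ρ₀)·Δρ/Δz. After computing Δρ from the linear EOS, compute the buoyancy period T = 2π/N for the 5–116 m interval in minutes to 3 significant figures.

ΔT = -8.0 K, ΔS = -0.76 psu (deep − shallow).
Δρ/ρ₀ = −αΔT + βΔS = 1.12 × 10⁻³ − 5.32 × 10⁻⁴ = 5.88 × 10⁻⁴, so Δρ ≈ 0.6021 kg m⁻³.
N² = (g/ρ₀)·Δρ/Δz = g·(Δρ/ρ₀)/Δz = 9.8 × 5.88 × 10⁻⁴ / 111 = 5.1914 × 10⁻⁵ s⁻².
N = √(5.1914 × 10⁻⁵) = 7.2051 × 10⁻³ rad s⁻¹ → T = 2π/N = 872.05 s = 14.534 min ≈ 14.5 min.

14.5 min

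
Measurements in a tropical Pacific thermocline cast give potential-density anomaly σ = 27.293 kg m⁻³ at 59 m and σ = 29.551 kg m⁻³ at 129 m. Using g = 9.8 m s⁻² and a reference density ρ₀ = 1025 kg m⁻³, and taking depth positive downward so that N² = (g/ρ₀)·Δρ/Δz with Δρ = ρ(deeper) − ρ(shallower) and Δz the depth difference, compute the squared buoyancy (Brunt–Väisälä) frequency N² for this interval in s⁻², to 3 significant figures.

Δρ = 1029.551 − 1027.293 = 2.258 kg m⁻³ over Δz = 129 − 59 = 70 m.
N² = (9.8/1025) × (2.258/70) = 3.0841 × 10⁻⁴ s⁻² ≈ 3.08 × 10⁻⁴ s⁻².

3.08 × 10⁻⁴ s⁻²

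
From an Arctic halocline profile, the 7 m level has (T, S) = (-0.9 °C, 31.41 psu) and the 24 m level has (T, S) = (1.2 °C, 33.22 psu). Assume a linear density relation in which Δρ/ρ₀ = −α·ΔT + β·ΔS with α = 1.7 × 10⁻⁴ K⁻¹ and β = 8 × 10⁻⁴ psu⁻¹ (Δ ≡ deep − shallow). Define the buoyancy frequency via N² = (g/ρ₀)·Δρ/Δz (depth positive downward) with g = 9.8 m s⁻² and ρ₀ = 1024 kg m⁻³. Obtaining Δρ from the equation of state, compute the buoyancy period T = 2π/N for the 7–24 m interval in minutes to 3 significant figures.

4.18 min

ΔT = +2.1 K, ΔS = +1.81 psu (deep − shallow).
Δρ/ρ₀ = −αΔT + βΔS = -3.57 × 10⁻⁴ + 1.448 × 10⁻³ = 1.091 × 10⁻³, so Δρ ≈ 1.117 kg m⁻³.
N² = (g/ρ₀)·Δρ/Δz = g·(Δρ/ρ₀)/Δz = 9.8 × 1.091 × 10⁻³ / 17 = 6.2893 × 10⁻⁴ s⁻².
N = √(6.2893 × 10⁻⁴) = 0.025078 rad s⁻¹ → T = 2π/N = 250.55 s = 4.1758 min ≈ 4.18 min.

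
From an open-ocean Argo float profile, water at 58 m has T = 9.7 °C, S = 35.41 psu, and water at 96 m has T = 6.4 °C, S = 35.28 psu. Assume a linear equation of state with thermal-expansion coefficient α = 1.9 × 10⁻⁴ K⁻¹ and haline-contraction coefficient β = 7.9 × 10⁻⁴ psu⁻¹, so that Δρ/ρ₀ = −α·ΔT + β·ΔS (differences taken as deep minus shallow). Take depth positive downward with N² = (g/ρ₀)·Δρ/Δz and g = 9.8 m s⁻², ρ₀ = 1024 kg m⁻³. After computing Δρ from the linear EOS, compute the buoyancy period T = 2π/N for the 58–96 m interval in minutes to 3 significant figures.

ΔT = -3.3 K, ΔS = -0.13 psu (deep − shallow).
Δρ/ρ₀ = −αΔT + βΔS = 6.27 × 10⁻⁴ − 1.027 × 10⁻⁴ = 5.243 × 10⁻⁴, so Δρ ≈ 0.5369 kg m⁻³.
N² = (g/ρ₀)·Δρ/Δz = g·(Δρ/ρ₀)/Δz = 9.8 × 5.243 × 10⁻⁴ / 38 = 1.3521 × 10⁻⁴ s⁻².
N = √(1.3521 × 10⁻⁴) = 0.011628 rad s⁻¹ → T = 2π/N = 540.35 s = 9.0058 min ≈ 9.01 min.

9.01 min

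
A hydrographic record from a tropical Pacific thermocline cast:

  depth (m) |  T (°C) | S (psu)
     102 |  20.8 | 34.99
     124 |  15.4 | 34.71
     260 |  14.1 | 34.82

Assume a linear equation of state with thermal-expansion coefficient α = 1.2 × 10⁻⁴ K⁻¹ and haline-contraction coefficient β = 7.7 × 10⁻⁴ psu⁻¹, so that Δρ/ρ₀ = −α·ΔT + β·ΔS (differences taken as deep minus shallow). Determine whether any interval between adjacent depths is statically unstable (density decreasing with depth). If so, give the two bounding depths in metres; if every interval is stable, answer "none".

Evaluate Δρ/ρ₀ = −αΔT + βΔS across each adjacent pair:
  102–124 m: −αΔT+βΔS = −(1.2 × 10⁻⁴)(-5.4)+(7.7 × 10⁻⁴)(-0.28) = 4.3 × 10⁻⁴ → stable
  124–260 m: −αΔT+βΔS = −(1.2 × 10⁻⁴)(-1.3)+(7.7 × 10⁻⁴)(+0.11) = 2.4 × 10⁻⁴ → stable
Every interval has Δρ > 0: the column is stably stratified throughout.

none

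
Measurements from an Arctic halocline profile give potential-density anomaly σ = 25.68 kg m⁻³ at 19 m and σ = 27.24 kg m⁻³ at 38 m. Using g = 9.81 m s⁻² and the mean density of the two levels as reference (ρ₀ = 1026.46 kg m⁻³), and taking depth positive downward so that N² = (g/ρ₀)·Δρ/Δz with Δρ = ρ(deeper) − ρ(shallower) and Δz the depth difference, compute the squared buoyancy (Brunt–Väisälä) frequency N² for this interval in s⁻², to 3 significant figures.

Δρ = 1027.24 − 1025.68 = 1.56 kg m⁻³ over Δz = 38 − 19 = 19 m.
N² = (9.81/1026.46) × (1.56/19) = 7.8469 × 10⁻⁴ s⁻² ≈ 7.85 × 10⁻⁴ s⁻².

7.85 × 10⁻⁴ s⁻²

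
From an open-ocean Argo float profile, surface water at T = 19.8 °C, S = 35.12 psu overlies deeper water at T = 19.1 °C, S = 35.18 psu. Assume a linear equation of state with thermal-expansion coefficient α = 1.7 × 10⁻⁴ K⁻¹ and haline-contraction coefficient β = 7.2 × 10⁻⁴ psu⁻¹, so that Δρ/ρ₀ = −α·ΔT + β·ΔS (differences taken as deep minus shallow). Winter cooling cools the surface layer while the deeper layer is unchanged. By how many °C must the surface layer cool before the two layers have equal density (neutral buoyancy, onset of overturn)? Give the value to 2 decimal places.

Neutral buoyancy requires Δρ = 0, i.e. −α(T_deep − T_surf′) + β(S_deep − S_surf) = 0.
T_surf′ = T_deep − (β/α)·ΔS = 19.1 − (7.2 × 10⁻⁴/1.7 × 10⁻⁴)·(+0.06) = 18.8459 °C.
Cooling required: 19.8 − (18.8459) = 0.9541 °C.

0.95 °C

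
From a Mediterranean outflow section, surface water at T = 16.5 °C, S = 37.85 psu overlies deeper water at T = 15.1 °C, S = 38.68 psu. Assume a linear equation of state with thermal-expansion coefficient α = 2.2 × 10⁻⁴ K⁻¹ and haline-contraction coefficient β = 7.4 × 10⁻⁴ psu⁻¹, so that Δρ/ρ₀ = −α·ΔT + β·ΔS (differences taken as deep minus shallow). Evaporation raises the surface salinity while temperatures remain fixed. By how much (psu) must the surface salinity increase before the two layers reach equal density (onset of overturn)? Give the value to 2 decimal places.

1.25 psu

Neutral buoyancy requires −α(T_deep − T_surf) + β(S_deep − S_surf′) = 0.
S_surf′ = S_deep − (α/β)·ΔT = 38.68 − (2.2 × 10⁻⁴/7.4 × 10⁻⁴)·(-1.4) = 39.0962 psu.
Increase required: 39.0962 − 37.85 = 1.2462 psu.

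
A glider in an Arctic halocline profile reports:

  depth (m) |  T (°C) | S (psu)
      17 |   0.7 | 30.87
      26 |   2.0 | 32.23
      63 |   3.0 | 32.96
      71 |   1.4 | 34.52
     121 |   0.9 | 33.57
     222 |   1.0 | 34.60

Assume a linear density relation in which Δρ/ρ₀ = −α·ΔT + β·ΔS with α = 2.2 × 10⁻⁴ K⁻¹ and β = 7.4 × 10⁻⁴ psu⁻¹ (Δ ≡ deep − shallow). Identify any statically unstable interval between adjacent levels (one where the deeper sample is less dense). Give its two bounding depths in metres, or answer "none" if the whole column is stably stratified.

Evaluate Δρ/ρ₀ = −αΔT + βΔS across each adjacent pair:
  17–26 m: −αΔT+βΔS = −(2.2 × 10⁻⁴)(+1.3)+(7.4 × 10⁻⁴)(+1.36) = 7.2 × 10⁻⁴ → stable
  26–63 m: −αΔT+βΔS = −(2.2 × 10⁻⁴)(+1.0)+(7.4 × 10⁻⁴)(+0.73) = 3.2 × 10⁻⁴ → stable
  63–71 m: −αΔT+βΔS = −(2.2 × 10⁻⁴)(-1.6)+(7.4 × 10⁻⁴)(+1.56) = 1.5 × 10⁻³ → stable
  71–121 m: −αΔT+βΔS = −(2.2 × 10⁻⁴)(-0.5)+(7.4 × 10⁻⁴)(-0.95) = -5.9 × 10⁻⁴ → UNSTABLE
  121–222 m: −αΔT+βΔS = −(2.2 × 10⁻⁴)(+0.1)+(7.4 × 10⁻⁴)(+1.03) = 7.4 × 10⁻⁴ → stable
The 71–121 m interval has Δρ < 0: lighter water underlies denser water.

71–121 m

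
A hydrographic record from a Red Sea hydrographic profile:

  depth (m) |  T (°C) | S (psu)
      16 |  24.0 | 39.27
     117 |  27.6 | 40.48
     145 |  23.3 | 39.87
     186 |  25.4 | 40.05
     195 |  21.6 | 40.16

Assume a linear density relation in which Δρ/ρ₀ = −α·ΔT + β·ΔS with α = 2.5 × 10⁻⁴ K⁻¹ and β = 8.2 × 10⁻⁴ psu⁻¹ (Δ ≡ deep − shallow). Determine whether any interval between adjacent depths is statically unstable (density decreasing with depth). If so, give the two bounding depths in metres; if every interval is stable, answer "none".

145–186 m

Evaluate Δρ/ρ₀ = −αΔT + βΔS across each adjacent pair:
  16–117 m: −αΔT+βΔS = −(2.5 × 10⁻⁴)(+3.6)+(8.2 × 10⁻⁴)(+1.21) = 9.2 × 10⁻⁵ → stable
  117–145 m: −αΔT+βΔS = −(2.5 × 10⁻⁴)(-4.3)+(8.2 × 10⁻⁴)(-0.61) = 5.7 × 10⁻⁴ → stable
  145–186 m: −αΔT+βΔS = −(2.5 × 10⁻⁴)(+2.1)+(8.2 × 10⁻⁴)(+0.18) = -3.8 × 10⁻⁴ → UNSTABLE
  186–195 m: −αΔT+βΔS = −(2.5 × 10⁻⁴)(-3.8)+(8.2 × 10⁻⁴)(+0.11) = 1.0 × 10⁻³ → stable
The 145–186 m interval has Δρ < 0: lighter water underlies denser water.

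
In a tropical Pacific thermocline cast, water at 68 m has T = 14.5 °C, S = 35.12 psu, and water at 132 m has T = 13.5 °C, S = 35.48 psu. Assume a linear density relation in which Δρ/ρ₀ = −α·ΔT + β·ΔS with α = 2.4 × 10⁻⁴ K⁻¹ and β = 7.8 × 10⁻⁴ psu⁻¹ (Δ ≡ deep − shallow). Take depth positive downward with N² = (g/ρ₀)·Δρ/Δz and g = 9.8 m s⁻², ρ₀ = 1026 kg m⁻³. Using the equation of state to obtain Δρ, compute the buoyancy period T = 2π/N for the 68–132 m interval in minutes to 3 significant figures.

11.7 min

ΔT = -1.0 K, ΔS = +0.36 psu (deep − shallow).
Δρ/ρ₀ = −αΔT + βΔS = 2.40 × 10⁻⁴ + 2.808 × 10⁻⁴ = 5.208 × 10⁻⁴, so Δρ ≈ 0.5343 kg m⁻³.
N² = (g/ρ₀)·Δρ/Δz = g·(Δρ/ρ₀)/Δz = 9.8 × 5.208 × 10⁻⁴ / 64 = 7.9748 × 10⁻⁵ s⁻².
N = √(7.9748 × 10⁻⁵) = 8.9302 × 10⁻³ rad s⁻¹ → T = 2π/N = 703.59 s = 11.726 min ≈ 11.7 min.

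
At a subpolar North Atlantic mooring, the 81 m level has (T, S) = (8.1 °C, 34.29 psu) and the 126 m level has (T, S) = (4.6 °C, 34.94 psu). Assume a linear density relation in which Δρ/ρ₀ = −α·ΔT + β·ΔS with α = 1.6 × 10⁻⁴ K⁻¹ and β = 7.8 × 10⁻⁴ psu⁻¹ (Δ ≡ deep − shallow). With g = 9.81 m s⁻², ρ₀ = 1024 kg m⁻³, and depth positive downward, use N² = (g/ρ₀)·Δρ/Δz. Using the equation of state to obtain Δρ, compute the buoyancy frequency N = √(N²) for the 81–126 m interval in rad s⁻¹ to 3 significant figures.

ΔT = -3.5 K, ΔS = +0.65 psu (deep − shallow).
Δρ/ρ₀ = −αΔT + βΔS = 5.60 × 10⁻⁴ + 5.07 × 10⁻⁴ = 1.067 × 10⁻³, so Δρ ≈ 1.093 kg m⁻³.
N² = (g/ρ₀)·Δρ/Δz = g·(Δρ/ρ₀)/Δz = 9.81 × 1.067 × 10⁻³ / 45 = 2.3261 × 10⁻⁴ s⁻².
N = √(2.3261 × 10⁻⁴) = 0.015252 rad s⁻¹ ≈ 0.0153 rad s⁻¹.

0.0153 rad s⁻¹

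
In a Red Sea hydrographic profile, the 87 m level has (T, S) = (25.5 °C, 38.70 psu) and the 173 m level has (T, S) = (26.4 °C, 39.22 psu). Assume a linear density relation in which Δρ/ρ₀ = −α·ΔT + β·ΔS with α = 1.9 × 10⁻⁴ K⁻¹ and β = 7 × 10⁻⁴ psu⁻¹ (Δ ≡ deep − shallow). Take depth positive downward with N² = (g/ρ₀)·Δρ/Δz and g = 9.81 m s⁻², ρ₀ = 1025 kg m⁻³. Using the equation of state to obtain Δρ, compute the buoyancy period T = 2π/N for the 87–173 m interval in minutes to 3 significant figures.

ΔT = +0.9 K, ΔS = +0.52 psu (deep − shallow).
Δρ/ρ₀ = −αΔT + βΔS = -1.71 × 10⁻⁴ + 3.64 × 10⁻⁴ = 1.93 × 10⁻⁴, so Δρ ≈ 0.1978 kg m⁻³.
N² = (g/ρ₀)·Δρ/Δz = g·(Δρ/ρ₀)/Δz = 9.81 × 1.93 × 10⁻⁴ / 86 = 2.2015 × 10⁻⁵ s⁻².
N = √(2.2015 × 10⁻⁵) = 4.6920 × 10⁻³ rad s⁻¹ → T = 2π/N = 1.3391 × 10³ s = 22.318 min ≈ 22.3 min.

22.3 min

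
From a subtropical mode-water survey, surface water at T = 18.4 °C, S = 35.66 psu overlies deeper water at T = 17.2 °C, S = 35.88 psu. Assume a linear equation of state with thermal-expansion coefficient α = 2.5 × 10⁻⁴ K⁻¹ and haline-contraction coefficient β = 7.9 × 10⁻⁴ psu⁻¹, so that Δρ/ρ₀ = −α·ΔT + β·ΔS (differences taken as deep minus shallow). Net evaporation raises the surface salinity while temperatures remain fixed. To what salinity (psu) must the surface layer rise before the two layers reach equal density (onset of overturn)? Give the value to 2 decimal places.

36.26 psu

Neutral buoyancy requires −α(T_deep − T_surf) + β(S_deep − S_surf′) = 0.
S_surf′ = S_deep − (α/β)·ΔT = 35.88 − (2.5 × 10⁻⁴/7.9 × 10⁻⁴)·(-1.2) = 36.2597 psu.
Increase required: 36.2597 − 35.66 = 0.5997 psu.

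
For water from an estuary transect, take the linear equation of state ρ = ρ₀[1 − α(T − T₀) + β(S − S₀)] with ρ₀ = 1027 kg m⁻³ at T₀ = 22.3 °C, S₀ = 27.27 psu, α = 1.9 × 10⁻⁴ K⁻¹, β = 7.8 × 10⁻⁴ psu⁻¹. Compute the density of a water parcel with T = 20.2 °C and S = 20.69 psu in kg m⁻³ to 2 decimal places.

T − T₀ = -2.1 K, S − S₀ = -6.58 psu.
Bracket = 1 − α·(-2.1) + β·(-6.58) = 1 + (-4.7334 × 10⁻³) = 0.9952666.
ρ = 1027 × 0.9952666 = 1022.14 kg m⁻³.

1022.14 kg m⁻³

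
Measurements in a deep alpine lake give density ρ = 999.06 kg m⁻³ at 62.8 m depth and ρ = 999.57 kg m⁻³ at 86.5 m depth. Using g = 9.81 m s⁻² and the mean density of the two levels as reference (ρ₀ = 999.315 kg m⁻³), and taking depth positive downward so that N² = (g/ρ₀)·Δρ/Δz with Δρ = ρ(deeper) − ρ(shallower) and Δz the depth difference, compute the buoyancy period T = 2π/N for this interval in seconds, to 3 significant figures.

432 s

Δρ = 999.57 − 999.06 = 0.51 kg m⁻³ over Δz = 86.5 − 62.8 = 23.7 m.
N² = (9.81/999.315) × (0.51/23.7) = 2.1125 × 10⁻⁴ s⁻².
N = √(2.1125 × 10⁻⁴) = 0.014534 rad s⁻¹, so T = 2π/N = 432.31 s ≈ 432 s.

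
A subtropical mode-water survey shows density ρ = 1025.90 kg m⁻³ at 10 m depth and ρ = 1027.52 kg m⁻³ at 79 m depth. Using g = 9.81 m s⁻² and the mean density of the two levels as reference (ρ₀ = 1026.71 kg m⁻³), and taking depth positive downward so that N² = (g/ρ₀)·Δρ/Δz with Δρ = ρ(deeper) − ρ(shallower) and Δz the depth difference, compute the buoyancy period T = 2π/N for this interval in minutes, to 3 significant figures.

Δρ = 1027.52 − 1025.90 = 1.62 kg m⁻³ over Δz = 79 − 10 = 69 m.
N² = (9.81/1026.71) × (1.62/69) = 2.2433 × 10⁻⁴ s⁻².
N = √(2.2433 × 10⁻⁴) = 0.014978 rad s⁻¹, so T = 2π/N = 419.49 s = 6.9915 min ≈ 6.99 min.

6.99 min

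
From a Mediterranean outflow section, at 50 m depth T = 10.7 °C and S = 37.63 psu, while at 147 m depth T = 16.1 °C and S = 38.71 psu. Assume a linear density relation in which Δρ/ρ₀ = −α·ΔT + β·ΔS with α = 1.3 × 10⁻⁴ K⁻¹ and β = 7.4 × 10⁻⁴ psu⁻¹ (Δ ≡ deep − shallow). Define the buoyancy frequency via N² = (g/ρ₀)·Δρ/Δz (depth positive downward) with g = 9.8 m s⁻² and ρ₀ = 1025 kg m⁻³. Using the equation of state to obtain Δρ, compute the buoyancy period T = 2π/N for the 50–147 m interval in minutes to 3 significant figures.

33.4 min

ΔT = +5.4 K, ΔS = +1.08 psu (deep − shallow).
Δρ/ρ₀ = −αΔT + βΔS = -7.02 × 10⁻⁴ + 7.992 × 10⁻⁴ = 9.72 × 10⁻⁵, so Δρ ≈ 0.09963 kg m⁻³.
N² = (g/ρ₀)·Δρ/Δz = g·(Δρ/ρ₀)/Δz = 9.8 × 9.72 × 10⁻⁵ / 97 = 9.8202 × 10⁻⁶ s⁻².
N = √(9.8202 × 10⁻⁶) = 3.1337 × 10⁻³ rad s⁻¹ → T = 2π/N = 2.0050 × 10³ s = 33.417 min ≈ 33.4 min.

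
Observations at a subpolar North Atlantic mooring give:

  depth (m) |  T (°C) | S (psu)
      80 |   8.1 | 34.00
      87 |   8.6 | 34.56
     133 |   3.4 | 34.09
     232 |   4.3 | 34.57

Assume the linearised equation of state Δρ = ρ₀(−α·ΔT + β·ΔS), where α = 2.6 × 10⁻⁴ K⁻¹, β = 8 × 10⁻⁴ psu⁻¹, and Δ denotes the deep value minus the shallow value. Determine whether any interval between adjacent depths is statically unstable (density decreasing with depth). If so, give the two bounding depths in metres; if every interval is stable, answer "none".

none

Evaluate Δρ/ρ₀ = −αΔT + βΔS across each adjacent pair:
  80–87 m: −αΔT+βΔS = −(2.6 × 10⁻⁴)(+0.5)+(8 × 10⁻⁴)(+0.56) = 3.2 × 10⁻⁴ → stable
  87–133 m: −αΔT+βΔS = −(2.6 × 10⁻⁴)(-5.2)+(8 × 10⁻⁴)(-0.47) = 9.8 × 10⁻⁴ → stable
  133–232 m: −αΔT+βΔS = −(2.6 × 10⁻⁴)(+0.9)+(8 × 10⁻⁴)(+0.48) = 1.5 × 10⁻⁴ → stable
Every interval has Δρ > 0: the column is stably stratified throughout.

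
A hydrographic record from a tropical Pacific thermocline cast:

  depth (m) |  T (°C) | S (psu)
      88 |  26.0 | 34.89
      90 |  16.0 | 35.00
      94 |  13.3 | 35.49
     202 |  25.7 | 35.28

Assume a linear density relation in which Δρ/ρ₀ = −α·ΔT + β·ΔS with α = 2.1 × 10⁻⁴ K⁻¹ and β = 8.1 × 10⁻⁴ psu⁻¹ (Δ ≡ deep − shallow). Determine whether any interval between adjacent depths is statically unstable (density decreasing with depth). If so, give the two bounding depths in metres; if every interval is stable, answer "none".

Evaluate Δρ/ρ₀ = −αΔT + βΔS across each adjacent pair:
  88–90 m: −αΔT+βΔS = −(2.1 × 10⁻⁴)(-10.0)+(8.1 × 10⁻⁴)(+0.11) = 2.2 × 10⁻³ → stable
  90–94 m: −αΔT+βΔS = −(2.1 × 10⁻⁴)(-2.7)+(8.1 × 10⁻⁴)(+0.49) = 9.6 × 10⁻⁴ → stable
  94–202 m: −αΔT+βΔS = −(2.1 × 10⁻⁴)(+12.4)+(8.1 × 10⁻⁴)(-0.21) = -2.8 × 10⁻³ → UNSTABLE
The 94–202 m interval has Δρ < 0: lighter water underlies denser water.

94–202 m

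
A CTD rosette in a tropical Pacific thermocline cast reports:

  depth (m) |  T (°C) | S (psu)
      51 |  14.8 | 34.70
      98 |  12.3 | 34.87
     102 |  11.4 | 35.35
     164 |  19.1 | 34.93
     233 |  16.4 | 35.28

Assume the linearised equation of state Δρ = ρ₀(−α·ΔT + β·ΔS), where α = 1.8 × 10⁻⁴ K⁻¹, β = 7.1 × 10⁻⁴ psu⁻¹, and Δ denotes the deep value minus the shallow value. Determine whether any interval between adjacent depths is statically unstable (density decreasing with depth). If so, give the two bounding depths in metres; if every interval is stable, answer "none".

Evaluate Δρ/ρ₀ = −αΔT + βΔS across each adjacent pair:
  51–98 m: −αΔT+βΔS = −(1.8 × 10⁻⁴)(-2.5)+(7.1 × 10⁻⁴)(+0.17) = 5.7 × 10⁻⁴ → stable
  98–102 m: −αΔT+βΔS = −(1.8 × 10⁻⁴)(-0.9)+(7.1 × 10⁻⁴)(+0.48) = 5.0 × 10⁻⁴ → stable
  102–164 m: −αΔT+βΔS = −(1.8 × 10⁻⁴)(+7.7)+(7.1 × 10⁻⁴)(-0.42) = -1.7 × 10⁻³ → UNSTABLE
  164–233 m: −αΔT+βΔS = −(1.8 × 10⁻⁴)(-2.7)+(7.1 × 10⁻⁴)(+0.35) = 7.3 × 10⁻⁴ → stable
The 102–164 m interval has Δρ < 0: lighter water underlies denser water.

102–164 m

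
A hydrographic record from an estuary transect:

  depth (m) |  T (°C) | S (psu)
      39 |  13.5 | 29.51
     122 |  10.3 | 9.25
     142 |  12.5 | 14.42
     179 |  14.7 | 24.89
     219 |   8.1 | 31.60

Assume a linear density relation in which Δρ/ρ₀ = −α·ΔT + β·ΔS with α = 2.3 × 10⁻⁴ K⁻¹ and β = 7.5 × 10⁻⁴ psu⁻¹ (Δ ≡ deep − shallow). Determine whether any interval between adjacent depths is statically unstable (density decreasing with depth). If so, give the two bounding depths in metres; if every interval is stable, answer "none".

39–122 m

Evaluate Δρ/ρ₀ = −αΔT + βΔS across each adjacent pair:
  39–122 m: −αΔT+βΔS = −(2.3 × 10⁻⁴)(-3.2)+(7.5 × 10⁻⁴)(-20.26) = -0.014 → UNSTABLE
  122–142 m: −αΔT+βΔS = −(2.3 × 10⁻⁴)(+2.2)+(7.5 × 10⁻⁴)(+5.17) = 3.4 × 10⁻³ → stable
  142–179 m: −αΔT+βΔS = −(2.3 × 10⁻⁴)(+2.2)+(7.5 × 10⁻⁴)(+10.47) = 7.3 × 10⁻³ → stable
  179–219 m: −αΔT+βΔS = −(2.3 × 10⁻⁴)(-6.6)+(7.5 × 10⁻⁴)(+6.71) = 6.6 × 10⁻³ → stable
The 39–122 m interval has Δρ < 0: lighter water underlies denser water.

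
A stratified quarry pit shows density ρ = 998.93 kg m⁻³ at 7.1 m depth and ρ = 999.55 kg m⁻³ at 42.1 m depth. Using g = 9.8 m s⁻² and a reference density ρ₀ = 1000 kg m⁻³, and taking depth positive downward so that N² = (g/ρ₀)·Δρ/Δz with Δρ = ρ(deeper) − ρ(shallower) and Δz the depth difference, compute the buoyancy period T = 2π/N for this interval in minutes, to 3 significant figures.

Δρ = 999.55 − 998.93 = 0.62 kg m⁻³ over Δz = 42.1 − 7.1 = 35 m.
N² = (9.8/1000) × (0.62/35) = 1.7360 × 10⁻⁴ s⁻².
N = √(1.7360 × 10⁻⁴) = 0.013176 rad s⁻¹, so T = 2π/N = 476.87 s = 7.9478 min ≈ 7.95 min.

7.95 min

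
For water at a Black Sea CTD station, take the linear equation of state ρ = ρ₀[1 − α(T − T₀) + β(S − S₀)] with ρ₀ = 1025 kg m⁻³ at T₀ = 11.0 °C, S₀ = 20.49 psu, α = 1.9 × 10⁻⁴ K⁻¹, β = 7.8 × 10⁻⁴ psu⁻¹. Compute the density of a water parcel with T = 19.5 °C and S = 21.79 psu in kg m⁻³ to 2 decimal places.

T − T₀ = +8.5 K, S − S₀ = +1.30 psu.
Bracket = 1 − α·(+8.5) + β·(+1.30) = 1 + (-6.01 × 10⁻⁴) = 0.9993990.
ρ = 1025 × 0.9993990 = 1024.38 kg m⁻³.

1024.38 kg m⁻³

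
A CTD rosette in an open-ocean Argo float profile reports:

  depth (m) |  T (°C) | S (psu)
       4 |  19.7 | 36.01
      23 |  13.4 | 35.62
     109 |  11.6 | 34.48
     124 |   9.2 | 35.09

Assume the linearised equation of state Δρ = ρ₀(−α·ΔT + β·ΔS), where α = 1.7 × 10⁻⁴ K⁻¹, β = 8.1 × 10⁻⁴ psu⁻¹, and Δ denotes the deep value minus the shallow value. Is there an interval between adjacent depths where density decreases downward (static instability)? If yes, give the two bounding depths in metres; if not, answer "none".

Evaluate Δρ/ρ₀ = −αΔT + βΔS across each adjacent pair:
  4–23 m: −αΔT+βΔS = −(1.7 × 10⁻⁴)(-6.3)+(8.1 × 10⁻⁴)(-0.39) = 7.6 × 10⁻⁴ → stable
  23–109 m: −αΔT+βΔS = −(1.7 × 10⁻⁴)(-1.8)+(8.1 × 10⁻⁴)(-1.14) = -6.2 × 10⁻⁴ → UNSTABLE
  109–124 m: −αΔT+βΔS = −(1.7 × 10⁻⁴)(-2.4)+(8.1 × 10⁻⁴)(+0.61) = 9.0 × 10⁻⁴ → stable
The 23–109 m interval has Δρ < 0: lighter water underlies denser water.

23–109 m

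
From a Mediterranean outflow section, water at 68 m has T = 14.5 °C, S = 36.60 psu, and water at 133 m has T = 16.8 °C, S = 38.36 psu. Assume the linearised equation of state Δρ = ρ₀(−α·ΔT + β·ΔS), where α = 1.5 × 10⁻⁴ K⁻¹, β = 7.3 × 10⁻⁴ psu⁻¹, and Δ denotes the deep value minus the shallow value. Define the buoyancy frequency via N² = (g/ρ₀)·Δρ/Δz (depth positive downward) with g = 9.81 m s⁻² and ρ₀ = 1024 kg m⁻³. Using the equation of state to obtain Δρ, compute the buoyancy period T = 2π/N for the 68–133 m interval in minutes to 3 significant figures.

8.79 min

ΔT = +2.3 K, ΔS = +1.76 psu (deep − shallow).
Δρ/ρ₀ = −αΔT + βΔS = -3.45 × 10⁻⁴ + 1.2848 × 10⁻³ = 9.398 × 10⁻⁴, so Δρ ≈ 0.9624 kg m⁻³.
N² = (g/ρ₀)·Δρ/Δz = g·(Δρ/ρ₀)/Δz = 9.81 × 9.398 × 10⁻⁴ / 65 = 1.4184 × 10⁻⁴ s⁻².
N = √(1.4184 × 10⁻⁴) = 0.011910 rad s⁻¹ → T = 2π/N = 527.56 s = 8.7927 min ≈ 8.79 min.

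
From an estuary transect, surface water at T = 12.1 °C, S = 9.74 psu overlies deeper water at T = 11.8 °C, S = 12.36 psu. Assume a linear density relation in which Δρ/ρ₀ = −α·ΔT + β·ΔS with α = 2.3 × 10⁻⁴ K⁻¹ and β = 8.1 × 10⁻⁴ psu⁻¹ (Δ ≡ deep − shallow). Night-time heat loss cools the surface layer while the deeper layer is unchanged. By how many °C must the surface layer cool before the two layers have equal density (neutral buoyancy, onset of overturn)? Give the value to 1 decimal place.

9.5 °C

Neutral buoyancy requires Δρ = 0, i.e. −α(T_deep − T_surf′) + β(S_deep − S_surf) = 0.
T_surf′ = T_deep − (β/α)·ΔS = 11.8 − (8.1 × 10⁻⁴/2.3 × 10⁻⁴)·(+2.62) = 2.573 °C.
Cooling required: 12.1 − (2.573) = 9.527 °C.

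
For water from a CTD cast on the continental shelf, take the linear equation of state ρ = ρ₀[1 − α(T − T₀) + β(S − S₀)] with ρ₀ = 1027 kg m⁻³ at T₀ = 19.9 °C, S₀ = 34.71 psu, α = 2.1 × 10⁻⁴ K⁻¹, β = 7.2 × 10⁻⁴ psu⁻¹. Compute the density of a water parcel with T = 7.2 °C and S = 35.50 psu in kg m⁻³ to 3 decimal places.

1030.323 kg m⁻³

T − T₀ = -12.7 K, S − S₀ = +0.79 psu.
Bracket = 1 − α·(-12.7) + β·(+0.79) = 1 + (3.2358 × 10⁻³) = 1.0032358.
ρ = 1027 × 1.0032358 = 1030.323 kg m⁻³.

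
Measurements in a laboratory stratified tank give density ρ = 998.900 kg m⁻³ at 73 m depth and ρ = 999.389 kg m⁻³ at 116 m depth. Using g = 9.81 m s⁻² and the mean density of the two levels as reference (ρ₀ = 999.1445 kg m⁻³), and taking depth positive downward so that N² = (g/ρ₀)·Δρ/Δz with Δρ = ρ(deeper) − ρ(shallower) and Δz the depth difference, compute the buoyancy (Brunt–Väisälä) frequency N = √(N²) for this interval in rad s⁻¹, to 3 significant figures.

Δρ = 999.389 − 998.900 = 0.489 kg m⁻³ over Δz = 116 − 73 = 43 m.
N² = (9.81/999.1445) × (0.489/43) = 1.1166 × 10⁻⁴ s⁻².
N = √(1.1166 × 10⁻⁴) = 0.010567 rad s⁻¹ ≈ 0.0106 rad s⁻¹.
A positive N² confirms static stability across the interval.

0.0106 rad s⁻¹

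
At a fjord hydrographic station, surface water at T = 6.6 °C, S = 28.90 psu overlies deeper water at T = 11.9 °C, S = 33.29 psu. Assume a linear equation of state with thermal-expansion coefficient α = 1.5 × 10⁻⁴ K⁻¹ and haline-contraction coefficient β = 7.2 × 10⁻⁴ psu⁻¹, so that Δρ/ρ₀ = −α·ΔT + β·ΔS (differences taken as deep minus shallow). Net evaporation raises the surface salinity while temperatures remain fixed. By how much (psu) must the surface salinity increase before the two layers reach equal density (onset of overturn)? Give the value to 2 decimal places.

3.29 psu

Neutral buoyancy requires −α(T_deep − T_surf) + β(S_deep − S_surf′) = 0.
S_surf′ = S_deep − (α/β)·ΔT = 33.29 − (1.5 × 10⁻⁴/7.2 × 10⁻⁴)·(+5.3) = 32.1858 psu.
Increase required: 32.1858 − 28.90 = 3.2858 psu.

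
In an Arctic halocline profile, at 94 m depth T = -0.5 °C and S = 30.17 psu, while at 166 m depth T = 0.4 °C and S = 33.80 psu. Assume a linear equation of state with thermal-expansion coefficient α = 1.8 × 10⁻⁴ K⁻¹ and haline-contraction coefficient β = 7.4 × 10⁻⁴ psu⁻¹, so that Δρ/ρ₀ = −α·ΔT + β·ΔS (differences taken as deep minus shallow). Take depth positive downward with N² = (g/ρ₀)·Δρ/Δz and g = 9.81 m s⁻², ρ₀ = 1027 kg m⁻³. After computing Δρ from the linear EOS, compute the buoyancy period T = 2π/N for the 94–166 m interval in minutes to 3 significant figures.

ΔT = +0.9 K, ΔS = +3.63 psu (deep − shallow).
Δρ/ρ₀ = −αΔT + βΔS = -1.62 × 10⁻⁴ + 2.6862 × 10⁻³ = 2.5242 × 10⁻³, so Δρ ≈ 2.592 kg m⁻³.
N² = (g/ρ₀)·Δρ/Δz = g·(Δρ/ρ₀)/Δz = 9.81 × 2.5242 × 10⁻³ / 72 = 3.4392 × 10⁻⁴ s⁻².
N = √(3.4392 × 10⁻⁴) = 0.018545 rad s⁻¹ → T = 2π/N = 338.81 s = 5.6468 min ≈ 5.65 min.

5.65 min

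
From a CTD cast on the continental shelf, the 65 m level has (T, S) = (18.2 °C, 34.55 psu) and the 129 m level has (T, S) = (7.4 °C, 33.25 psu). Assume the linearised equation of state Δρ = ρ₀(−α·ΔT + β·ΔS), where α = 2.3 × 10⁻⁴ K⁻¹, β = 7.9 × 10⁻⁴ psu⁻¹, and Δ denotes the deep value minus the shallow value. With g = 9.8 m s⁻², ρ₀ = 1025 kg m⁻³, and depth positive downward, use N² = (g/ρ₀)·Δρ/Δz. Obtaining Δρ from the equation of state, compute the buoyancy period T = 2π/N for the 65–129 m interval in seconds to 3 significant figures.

421 s

ΔT = -10.8 K, ΔS = -1.30 psu (deep − shallow).
Δρ/ρ₀ = −αΔT + βΔS = 2.484 × 10⁻³ − 1.027 × 10⁻³ = 1.457 × 10⁻³, so Δρ ≈ 1.493 kg m⁻³.
N² = (g/ρ₀)·Δρ/Δz = g·(Δρ/ρ₀)/Δz = 9.8 × 1.457 × 10⁻³ / 64 = 2.2310 × 10⁻⁴ s⁻².
N = √(2.2310 × 10⁻⁴) = 0.014937 rad s⁻¹ → T = 2π/N = 420.65 s ≈ 421 s.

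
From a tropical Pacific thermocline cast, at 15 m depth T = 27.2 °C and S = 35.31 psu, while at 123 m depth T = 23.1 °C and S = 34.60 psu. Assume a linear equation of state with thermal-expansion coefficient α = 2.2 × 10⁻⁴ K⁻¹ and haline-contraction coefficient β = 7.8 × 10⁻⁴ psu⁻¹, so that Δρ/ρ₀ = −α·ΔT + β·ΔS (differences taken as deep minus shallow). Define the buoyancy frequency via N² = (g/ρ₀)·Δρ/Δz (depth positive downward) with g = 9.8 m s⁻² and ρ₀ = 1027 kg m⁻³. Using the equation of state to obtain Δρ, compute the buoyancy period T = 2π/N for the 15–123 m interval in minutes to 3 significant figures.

ΔT = -4.1 K, ΔS = -0.71 psu (deep − shallow).
Δρ/ρ₀ = −αΔT + βΔS = 9.02 × 10⁻⁴ − 5.538 × 10⁻⁴ = 3.482 × 10⁻⁴, so Δρ ≈ 0.3576 kg m⁻³.
N² = (g/ρ₀)·Δρ/Δz = g·(Δρ/ρ₀)/Δz = 9.8 × 3.482 × 10⁻⁴ / 108 = 3.1596 × 10⁻⁵ s⁻².
N = √(3.1596 × 10⁻⁵) = 5.6210 × 10⁻³ rad s⁻¹ → T = 2π/N = 1.1178 × 10³ s = 18.630 min ≈ 18.6 min.

18.6 min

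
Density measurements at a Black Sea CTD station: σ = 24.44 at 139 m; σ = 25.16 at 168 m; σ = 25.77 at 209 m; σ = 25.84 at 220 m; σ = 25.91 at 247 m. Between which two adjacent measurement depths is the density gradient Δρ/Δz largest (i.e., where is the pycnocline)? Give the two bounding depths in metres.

139–168 m

Compute the density gradient over each adjacent pair:
  139–168 m: Δρ/Δz = 0.72/29 = 0.025 kg m⁻⁴
  168–209 m: Δρ/Δz = 0.61/41 = 0.015 kg m⁻⁴
  209–220 m: Δρ/Δz = 0.07/11 = 6.4 × 10⁻³ kg m⁻⁴
  220–247 m: Δρ/Δz = 0.07/27 = 2.6 × 10⁻³ kg m⁻⁴
The largest gradient is in the 139–168 m interval — the pycnocline.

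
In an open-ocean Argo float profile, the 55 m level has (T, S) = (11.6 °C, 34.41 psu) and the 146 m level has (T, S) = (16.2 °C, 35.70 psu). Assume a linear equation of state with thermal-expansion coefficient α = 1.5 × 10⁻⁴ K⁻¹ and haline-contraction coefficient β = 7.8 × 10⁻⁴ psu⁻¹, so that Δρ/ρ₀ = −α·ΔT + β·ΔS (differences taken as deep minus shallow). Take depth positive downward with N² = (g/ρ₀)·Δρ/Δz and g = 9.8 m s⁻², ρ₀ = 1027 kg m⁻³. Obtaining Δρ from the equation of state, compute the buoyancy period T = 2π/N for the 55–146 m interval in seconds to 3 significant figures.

ΔT = +4.6 K, ΔS = +1.29 psu (deep − shallow).
Δρ/ρ₀ = −αΔT + βΔS = -6.90 × 10⁻⁴ + 1.0062 × 10⁻³ = 3.162 × 10⁻⁴, so Δρ ≈ 0.3247 kg m⁻³.
N² = (g/ρ₀)·Δρ/Δz = g·(Δρ/ρ₀)/Δz = 9.8 × 3.162 × 10⁻⁴ / 91 = 3.4052 × 10⁻⁵ s⁻².
N = √(3.4052 × 10⁻⁵) = 5.8354 × 10⁻³ rad s⁻¹ → T = 2π/N = 1.0767 × 10³ s ≈ 1.08 × 10³ s.

1.08 × 10³ s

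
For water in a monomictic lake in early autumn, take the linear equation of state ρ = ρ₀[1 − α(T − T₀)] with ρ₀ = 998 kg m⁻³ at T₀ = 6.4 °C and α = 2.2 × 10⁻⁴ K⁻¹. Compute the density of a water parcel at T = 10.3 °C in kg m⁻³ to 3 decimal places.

T − T₀ = +3.9 K.
Bracket = 1 − α·(+3.9) = 1 + (-8.58 × 10⁻⁴) = 0.9991420.
ρ = 998 × 0.9991420 = 997.144 kg m⁻³.

997.144 kg m⁻³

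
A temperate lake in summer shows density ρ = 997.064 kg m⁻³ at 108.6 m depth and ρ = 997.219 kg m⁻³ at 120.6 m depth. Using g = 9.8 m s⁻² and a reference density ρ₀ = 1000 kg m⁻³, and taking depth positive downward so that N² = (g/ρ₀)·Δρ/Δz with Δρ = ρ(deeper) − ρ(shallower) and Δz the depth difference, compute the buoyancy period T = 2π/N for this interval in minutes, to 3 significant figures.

9.31 min

Δρ = 997.219 − 997.064 = 0.155 kg m⁻³ over Δz = 120.6 − 108.6 = 12 m.
N² = (9.8/1000) × (0.155/12) = 1.2658 × 10⁻⁴ s⁻².
N = √(1.2658 × 10⁻⁴) = 0.011251 rad s⁻¹, so T = 2π/N = 558.46 s = 9.3077 min ≈ 9.31 min.
A positive N² confirms static stability across the interval.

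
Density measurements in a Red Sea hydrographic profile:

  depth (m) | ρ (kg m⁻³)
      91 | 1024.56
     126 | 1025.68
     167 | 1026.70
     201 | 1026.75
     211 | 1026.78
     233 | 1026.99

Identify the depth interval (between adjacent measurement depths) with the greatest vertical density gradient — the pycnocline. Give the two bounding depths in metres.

Compute the density gradient over each adjacent pair:
  91–126 m: Δρ/Δz = 1.12/35 = 0.032 kg m⁻⁴
  126–167 m: Δρ/Δz = 1.02/41 = 0.025 kg m⁻⁴
  167–201 m: Δρ/Δz = 0.05/34 = 1.5 × 10⁻³ kg m⁻⁴
  201–211 m: Δρ/Δz = 0.03/10 = 3.0 × 10⁻³ kg m⁻⁴
  211–233 m: Δρ/Δz = 0.21/22 = 9.5 × 10⁻³ kg m⁻⁴
The largest gradient is in the 91–126 m interval — the pycnocline.

91–126 m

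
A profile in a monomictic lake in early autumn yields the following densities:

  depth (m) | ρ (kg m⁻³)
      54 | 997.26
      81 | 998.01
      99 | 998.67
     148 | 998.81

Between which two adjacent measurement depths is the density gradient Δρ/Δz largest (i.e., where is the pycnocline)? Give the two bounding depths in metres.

81–99 m

Compute the density gradient over each adjacent pair:
  54–81 m: Δρ/Δz = 0.75/27 = 0.028 kg m⁻⁴
  81–99 m: Δρ/Δz = 0.66/18 = 0.037 kg m⁻⁴
  99–148 m: Δρ/Δz = 0.14/49 = 2.9 × 10⁻³ kg m⁻⁴
The largest gradient is in the 81–99 m interval — the pycnocline.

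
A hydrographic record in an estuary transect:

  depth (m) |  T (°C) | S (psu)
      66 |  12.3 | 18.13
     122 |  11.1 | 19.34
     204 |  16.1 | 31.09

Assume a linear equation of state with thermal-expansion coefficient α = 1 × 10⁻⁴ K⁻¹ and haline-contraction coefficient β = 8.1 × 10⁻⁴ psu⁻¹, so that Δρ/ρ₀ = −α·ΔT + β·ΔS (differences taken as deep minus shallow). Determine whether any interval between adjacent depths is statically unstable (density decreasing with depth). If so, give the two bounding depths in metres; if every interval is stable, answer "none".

none

Evaluate Δρ/ρ₀ = −αΔT + βΔS across each adjacent pair:
  66–122 m: −αΔT+βΔS = −(1 × 10⁻⁴)(-1.2)+(8.1 × 10⁻⁴)(+1.21) = 1.1 × 10⁻³ → stable
  122–204 m: −αΔT+βΔS = −(1 × 10⁻⁴)(+5.0)+(8.1 × 10⁻⁴)(+11.75) = 9.0 × 10⁻³ → stable
Every interval has Δρ > 0: the column is stably stratified throughout.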